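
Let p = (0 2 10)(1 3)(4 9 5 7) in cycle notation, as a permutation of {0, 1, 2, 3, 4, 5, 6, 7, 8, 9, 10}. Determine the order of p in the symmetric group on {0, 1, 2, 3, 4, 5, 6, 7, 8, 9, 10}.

The cycle type of p is (4, 3, 2, 1, 1).
The order is lcm(4, 3, 2) = 12.

12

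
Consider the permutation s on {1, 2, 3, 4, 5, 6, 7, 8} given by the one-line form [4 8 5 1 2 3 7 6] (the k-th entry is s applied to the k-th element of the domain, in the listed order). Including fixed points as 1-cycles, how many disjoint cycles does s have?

3

The cycle decomposition is (1, 4)(2, 8, 6, 3, 5)(7), which has 3 cycles (counting 1-cycles).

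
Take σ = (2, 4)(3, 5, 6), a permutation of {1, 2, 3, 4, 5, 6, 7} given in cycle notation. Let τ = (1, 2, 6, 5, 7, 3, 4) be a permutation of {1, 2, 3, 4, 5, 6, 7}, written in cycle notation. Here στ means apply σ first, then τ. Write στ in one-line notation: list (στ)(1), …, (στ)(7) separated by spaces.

(στ)(x) = τ(σ(x)). Computing each image: τ(σ(1)) = τ(1) = 2, τ(σ(2)) = τ(4) = 1, τ(σ(3)) = τ(5) = 7, τ(σ(4)) = τ(2) = 6, τ(σ(5)) = τ(6) = 5, τ(σ(6)) = τ(3) = 4, τ(σ(7)) = τ(7) = 3.
Hence στ = [2 1 7 6 5 4 3].

2 1 7 6 5 4 3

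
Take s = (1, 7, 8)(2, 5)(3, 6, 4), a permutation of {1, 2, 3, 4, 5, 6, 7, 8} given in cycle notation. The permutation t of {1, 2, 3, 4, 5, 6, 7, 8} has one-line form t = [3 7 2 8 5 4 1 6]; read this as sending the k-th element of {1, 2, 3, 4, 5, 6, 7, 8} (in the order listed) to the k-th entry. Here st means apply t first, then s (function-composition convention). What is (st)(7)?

7

t(7) = 1, then s(1) = 7; composing gives (st)(7) = 7.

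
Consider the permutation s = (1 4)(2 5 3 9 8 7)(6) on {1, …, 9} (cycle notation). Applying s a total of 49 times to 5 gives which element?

3

5 lies in the 6-cycle (2 5 3 9 8 7).
Powers repeat with period 6 on this cycle, and 49 mod 6 = 1, so s^49(5) = s^1(5).
Stepping 1 place around the cycle: 5 → 3.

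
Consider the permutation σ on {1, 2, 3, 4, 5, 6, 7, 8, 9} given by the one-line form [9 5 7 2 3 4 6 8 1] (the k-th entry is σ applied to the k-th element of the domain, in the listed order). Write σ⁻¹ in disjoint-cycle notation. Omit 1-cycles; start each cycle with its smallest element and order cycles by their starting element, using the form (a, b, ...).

(1, 9)(2, 4, 6, 7, 3, 5)

The cycle decomposition of σ is (1, 9)(2, 5, 3, 7, 6, 4).
The inverse reverses every cycle; in canonical form, σ⁻¹ = (1, 9)(2, 4, 6, 7, 3, 5).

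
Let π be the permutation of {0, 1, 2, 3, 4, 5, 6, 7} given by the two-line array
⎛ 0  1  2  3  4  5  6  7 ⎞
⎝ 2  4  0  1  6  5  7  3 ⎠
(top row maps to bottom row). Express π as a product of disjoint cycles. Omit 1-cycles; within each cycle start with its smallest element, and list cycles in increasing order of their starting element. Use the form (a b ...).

(0 2)(1 4 6 7 3)

From 0: 0 → 2 → 0, closing the cycle (0 2).
Repeating from the next unused element and collecting all non-trivial cycles gives (0 2)(1 4 6 7 3).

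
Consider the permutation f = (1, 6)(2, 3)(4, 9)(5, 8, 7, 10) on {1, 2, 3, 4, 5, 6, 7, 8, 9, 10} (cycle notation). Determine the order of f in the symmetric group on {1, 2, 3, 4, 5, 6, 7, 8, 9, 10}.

4

The disjoint cycles have lengths 4, 2, 2, 2.
Since disjoint cycles commute, ord(f) = lcm(4, 2, 2, 2) = 4.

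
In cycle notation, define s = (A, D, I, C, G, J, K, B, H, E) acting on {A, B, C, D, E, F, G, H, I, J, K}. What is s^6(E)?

J

E lies in the 10-cycle (A, D, I, C, G, J, K, B, H, E).
Advancing 6 steps from E: E → A → D → I → C → G → J.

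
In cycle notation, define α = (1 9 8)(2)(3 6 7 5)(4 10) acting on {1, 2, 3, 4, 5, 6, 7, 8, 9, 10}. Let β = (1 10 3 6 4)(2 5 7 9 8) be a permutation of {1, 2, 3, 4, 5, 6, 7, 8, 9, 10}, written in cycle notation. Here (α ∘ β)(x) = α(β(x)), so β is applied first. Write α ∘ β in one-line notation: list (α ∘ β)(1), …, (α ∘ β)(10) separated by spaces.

4 3 7 9 5 10 8 2 1 6

Chase each element through β then α: 1 → 10 → 4; 2 → 5 → 3; 3 → 6 → 7; 4 → 1 → 9; 5 → 7 → 5; 6 → 4 → 10; 7 → 9 → 8; 8 → 2 → 2; 9 → 8 → 1; 10 → 3 → 6.
Collecting the images, α ∘ β = [4 3 7 9 5 10 8 2 1 6].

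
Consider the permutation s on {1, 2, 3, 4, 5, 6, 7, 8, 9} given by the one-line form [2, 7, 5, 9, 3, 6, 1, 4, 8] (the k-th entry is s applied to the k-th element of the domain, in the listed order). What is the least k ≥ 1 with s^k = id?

Writing s as disjoint cycles, the cycle lengths are 3, 3, 2, 1.
The order is lcm(3, 3, 2) = 6.

6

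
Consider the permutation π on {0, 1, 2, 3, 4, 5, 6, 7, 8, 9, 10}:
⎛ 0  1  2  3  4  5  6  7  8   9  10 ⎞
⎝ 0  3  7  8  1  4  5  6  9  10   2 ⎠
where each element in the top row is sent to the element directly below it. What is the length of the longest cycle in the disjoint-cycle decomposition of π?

10

Decomposing into disjoint cycles gives (1, 3, 8, 9, 10, 2, 7, 6, 5, 4); the longest has length 10.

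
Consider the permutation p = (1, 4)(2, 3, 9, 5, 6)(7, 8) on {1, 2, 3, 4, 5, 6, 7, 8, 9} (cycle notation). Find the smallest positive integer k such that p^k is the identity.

10

The disjoint cycles have lengths 5, 2, 2.
The order of p is the least common multiple of its cycle lengths: lcm(5, 2, 2) = 10.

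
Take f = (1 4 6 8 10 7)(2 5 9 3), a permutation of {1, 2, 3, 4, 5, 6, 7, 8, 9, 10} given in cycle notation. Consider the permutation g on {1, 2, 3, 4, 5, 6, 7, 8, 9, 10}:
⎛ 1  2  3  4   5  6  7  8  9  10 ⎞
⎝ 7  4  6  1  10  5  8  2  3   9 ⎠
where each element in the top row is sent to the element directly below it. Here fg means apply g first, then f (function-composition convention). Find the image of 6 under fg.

9

First apply g: g(6) = 5, then f(5) = 9. Thus (fg)(6) = 9.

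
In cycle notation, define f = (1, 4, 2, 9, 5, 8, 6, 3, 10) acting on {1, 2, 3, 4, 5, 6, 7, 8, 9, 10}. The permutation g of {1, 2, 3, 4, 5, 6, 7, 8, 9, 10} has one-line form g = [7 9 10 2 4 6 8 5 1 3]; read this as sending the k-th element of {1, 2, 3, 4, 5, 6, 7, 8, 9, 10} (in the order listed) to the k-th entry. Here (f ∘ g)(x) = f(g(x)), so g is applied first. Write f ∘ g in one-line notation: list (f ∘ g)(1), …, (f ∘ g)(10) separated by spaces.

For each element, apply g then f: 1 → 7 → 7; 2 → 9 → 5; 3 → 10 → 1; 4 → 2 → 9; 5 → 4 → 2; 6 → 6 → 3; 7 → 8 → 6; 8 → 5 → 8; 9 → 1 → 4; 10 → 3 → 10.
So f ∘ g in one-line form is 7 5 1 9 2 3 6 8 4 10.

7 5 1 9 2 3 6 8 4 10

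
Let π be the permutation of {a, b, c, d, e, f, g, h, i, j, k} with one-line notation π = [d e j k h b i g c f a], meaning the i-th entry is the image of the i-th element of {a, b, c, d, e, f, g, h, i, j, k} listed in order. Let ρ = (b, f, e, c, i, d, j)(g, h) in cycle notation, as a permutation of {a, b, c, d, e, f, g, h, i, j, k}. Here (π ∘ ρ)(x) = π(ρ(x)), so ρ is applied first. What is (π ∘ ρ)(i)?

k

First apply ρ: ρ(i) = d, then π(d) = k. Thus (π ∘ ρ)(i) = k.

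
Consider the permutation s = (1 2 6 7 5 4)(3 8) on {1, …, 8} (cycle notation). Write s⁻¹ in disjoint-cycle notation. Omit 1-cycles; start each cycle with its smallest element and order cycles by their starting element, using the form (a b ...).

Inverting a permutation written in cycle notation just reverses the order within every cycle.
After reversing and putting each cycle's least element first, s⁻¹ = (1 4 5 7 6 2)(3 8).

(1 4 5 7 6 2)(3 8)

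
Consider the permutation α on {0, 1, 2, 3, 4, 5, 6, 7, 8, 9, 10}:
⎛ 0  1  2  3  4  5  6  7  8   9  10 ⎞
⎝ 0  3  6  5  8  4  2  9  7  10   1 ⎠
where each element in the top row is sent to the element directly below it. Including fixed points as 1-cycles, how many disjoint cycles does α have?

The cycle decomposition is (0)(1 3 5 4 8 7 9 10)(2 6), which has 3 cycles (counting 1-cycles).

3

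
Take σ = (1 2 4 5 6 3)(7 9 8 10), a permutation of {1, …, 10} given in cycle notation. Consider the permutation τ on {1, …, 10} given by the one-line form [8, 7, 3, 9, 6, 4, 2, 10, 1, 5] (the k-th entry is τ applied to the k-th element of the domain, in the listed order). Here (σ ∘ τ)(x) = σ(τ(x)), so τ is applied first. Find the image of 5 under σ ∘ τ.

(σ ∘ τ)(5) = σ(τ(5)). τ(5) = 6, then σ(6) = 3. So (σ ∘ τ)(5) = 3.

3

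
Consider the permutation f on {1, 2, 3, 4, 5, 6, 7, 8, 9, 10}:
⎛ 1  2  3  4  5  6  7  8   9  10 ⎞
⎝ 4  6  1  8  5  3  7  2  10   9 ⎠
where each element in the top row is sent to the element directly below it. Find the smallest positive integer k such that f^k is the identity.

6

The disjoint-cycle form of f has cycle lengths 6, 2, 1, 1.
The order of f is the least common multiple of its cycle lengths: lcm(6, 2) = 6.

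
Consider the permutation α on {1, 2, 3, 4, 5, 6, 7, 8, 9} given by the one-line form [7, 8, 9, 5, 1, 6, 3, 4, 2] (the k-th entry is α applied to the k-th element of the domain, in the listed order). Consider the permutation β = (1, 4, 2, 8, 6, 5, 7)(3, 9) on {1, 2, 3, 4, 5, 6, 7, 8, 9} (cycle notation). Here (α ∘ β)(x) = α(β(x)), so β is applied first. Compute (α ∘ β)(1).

5

(α ∘ β)(1) = α(β(1)). β(1) = 4, then α(4) = 5. So (α ∘ β)(1) = 5.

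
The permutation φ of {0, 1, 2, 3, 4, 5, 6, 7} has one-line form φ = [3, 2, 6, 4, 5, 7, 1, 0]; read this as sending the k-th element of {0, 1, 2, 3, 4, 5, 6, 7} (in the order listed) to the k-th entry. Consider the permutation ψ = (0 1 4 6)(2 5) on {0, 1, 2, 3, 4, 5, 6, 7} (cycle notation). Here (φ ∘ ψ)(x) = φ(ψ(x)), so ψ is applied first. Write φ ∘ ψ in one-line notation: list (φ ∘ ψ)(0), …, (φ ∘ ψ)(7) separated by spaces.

(φ ∘ ψ)(x) = φ(ψ(x)). Computing each image: φ(ψ(0)) = φ(1) = 2, φ(ψ(1)) = φ(4) = 5, φ(ψ(2)) = φ(5) = 7, φ(ψ(3)) = φ(3) = 4, φ(ψ(4)) = φ(6) = 1, φ(ψ(5)) = φ(2) = 6, φ(ψ(6)) = φ(0) = 3, φ(ψ(7)) = φ(7) = 0.
Hence φ ∘ ψ = [2 5 7 4 1 6 3 0].

2 5 7 4 1 6 3 0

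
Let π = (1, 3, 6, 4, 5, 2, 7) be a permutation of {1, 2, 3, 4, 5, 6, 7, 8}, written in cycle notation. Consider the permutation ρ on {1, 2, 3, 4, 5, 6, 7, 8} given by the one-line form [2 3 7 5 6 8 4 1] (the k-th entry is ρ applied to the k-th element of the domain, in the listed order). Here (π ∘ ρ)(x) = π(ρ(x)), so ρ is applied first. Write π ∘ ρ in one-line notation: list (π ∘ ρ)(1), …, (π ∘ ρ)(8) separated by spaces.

(π ∘ ρ)(x) = π(ρ(x)). Computing each image: π(ρ(1)) = π(2) = 7, π(ρ(2)) = π(3) = 6, π(ρ(3)) = π(7) = 1, π(ρ(4)) = π(5) = 2, π(ρ(5)) = π(6) = 4, π(ρ(6)) = π(8) = 8, π(ρ(7)) = π(4) = 5, π(ρ(8)) = π(1) = 3.
Hence π ∘ ρ = [7 6 1 2 4 8 5 3].

7 6 1 2 4 8 5 3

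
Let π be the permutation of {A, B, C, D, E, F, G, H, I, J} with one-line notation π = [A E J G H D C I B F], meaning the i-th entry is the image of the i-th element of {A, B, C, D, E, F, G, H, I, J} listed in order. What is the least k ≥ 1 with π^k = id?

Writing π as disjoint cycles, the cycle lengths are 5, 4, 1.
Since disjoint cycles commute, ord(π) = lcm(5, 4) = 20.

20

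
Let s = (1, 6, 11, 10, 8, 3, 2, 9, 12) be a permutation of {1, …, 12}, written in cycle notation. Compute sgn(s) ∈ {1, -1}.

1

The cycle lengths are 9, 1, 1, 1.
A cycle is odd iff its length is even; s has 0 even-length cycles, so sgn(s) = (−1)^0 and s is even.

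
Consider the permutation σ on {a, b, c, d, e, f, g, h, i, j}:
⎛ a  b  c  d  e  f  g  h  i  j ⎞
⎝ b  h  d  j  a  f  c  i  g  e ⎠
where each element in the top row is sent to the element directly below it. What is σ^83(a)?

Tracing a → b → … returns to a after 9 steps, so a lies in a 9-cycle (a, b, h, i, g, c, d, j, e).
On a 9-cycle, σ^9 is the identity, so σ^83 = σ^2 there (83 ≡ 2 mod 9).
Advancing 2 steps from a: a → b → h.

h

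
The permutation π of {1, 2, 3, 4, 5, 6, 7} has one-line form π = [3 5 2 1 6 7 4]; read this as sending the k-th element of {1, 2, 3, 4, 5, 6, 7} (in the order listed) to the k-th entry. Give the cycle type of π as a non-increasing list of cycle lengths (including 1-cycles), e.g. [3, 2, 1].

[7]

The disjoint cycles are (1 3 2 5 6 7 4), with lengths 7 in non-increasing order.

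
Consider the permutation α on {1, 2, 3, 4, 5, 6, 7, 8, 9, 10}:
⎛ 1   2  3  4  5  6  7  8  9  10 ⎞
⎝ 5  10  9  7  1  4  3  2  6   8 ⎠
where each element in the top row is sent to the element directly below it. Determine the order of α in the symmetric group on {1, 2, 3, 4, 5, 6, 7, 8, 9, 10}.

30

Writing α as disjoint cycles, the cycle lengths are 5, 3, 2.
Since disjoint cycles commute, ord(α) = lcm(5, 3, 2) = 30.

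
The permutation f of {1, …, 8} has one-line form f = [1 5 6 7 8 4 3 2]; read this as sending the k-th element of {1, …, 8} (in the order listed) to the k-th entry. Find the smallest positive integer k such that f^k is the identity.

12

Decomposing into disjoint cycles gives cycle lengths 4, 3, 1.
Since disjoint cycles commute, ord(f) = lcm(4, 3) = 12.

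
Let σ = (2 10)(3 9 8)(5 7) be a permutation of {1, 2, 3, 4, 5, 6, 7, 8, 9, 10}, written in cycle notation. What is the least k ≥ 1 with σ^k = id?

The disjoint cycles have lengths 3, 2, 2, 1, 1, 1.
Since disjoint cycles commute, ord(σ) = lcm(3, 2, 2) = 6.

6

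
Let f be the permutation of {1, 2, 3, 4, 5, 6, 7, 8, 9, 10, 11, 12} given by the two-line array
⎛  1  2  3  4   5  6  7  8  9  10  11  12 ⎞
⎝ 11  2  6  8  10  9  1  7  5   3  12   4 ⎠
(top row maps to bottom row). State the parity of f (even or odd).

odd

In disjoint-cycle form the cycle lengths are 6, 5, 1.
A cycle of length ℓ contributes ℓ−1 transpositions, so f is a product of 5 + 4 = 9 transpositions — odd.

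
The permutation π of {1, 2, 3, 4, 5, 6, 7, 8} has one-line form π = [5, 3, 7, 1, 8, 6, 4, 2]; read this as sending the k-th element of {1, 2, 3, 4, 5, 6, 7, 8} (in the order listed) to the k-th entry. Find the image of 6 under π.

6

6 is element number 6 of the domain, and entry number 6 of the one-line form is 6, so π(6) = 6.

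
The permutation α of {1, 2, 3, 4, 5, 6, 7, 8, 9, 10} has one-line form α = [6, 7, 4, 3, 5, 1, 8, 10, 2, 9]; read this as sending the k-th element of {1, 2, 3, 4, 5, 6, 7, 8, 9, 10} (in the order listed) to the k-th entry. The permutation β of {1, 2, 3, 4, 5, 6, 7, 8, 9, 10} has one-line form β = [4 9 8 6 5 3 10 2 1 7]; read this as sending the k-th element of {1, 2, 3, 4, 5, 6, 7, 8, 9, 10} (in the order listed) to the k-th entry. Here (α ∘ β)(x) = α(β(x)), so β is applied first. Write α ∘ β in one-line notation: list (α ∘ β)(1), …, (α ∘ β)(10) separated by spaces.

3 2 10 1 5 4 9 7 6 8

(α ∘ β)(x) = α(β(x)). Computing each image: α(β(1)) = α(4) = 3, α(β(2)) = α(9) = 2, α(β(3)) = α(8) = 10, α(β(4)) = α(6) = 1, α(β(5)) = α(5) = 5, α(β(6)) = α(3) = 4, α(β(7)) = α(10) = 9, α(β(8)) = α(2) = 7, α(β(9)) = α(1) = 6, α(β(10)) = α(7) = 8.
Hence α ∘ β = [3 2 10 1 5 4 9 7 6 8].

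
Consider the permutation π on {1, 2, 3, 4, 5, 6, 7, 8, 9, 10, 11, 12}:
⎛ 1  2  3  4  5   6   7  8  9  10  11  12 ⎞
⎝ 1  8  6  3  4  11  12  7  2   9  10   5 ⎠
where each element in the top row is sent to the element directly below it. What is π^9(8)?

9

Tracing 8 → 7 → … returns to 8 after 11 steps, so 8 lies in an 11-cycle (2, 8, 7, 12, 5, 4, 3, 6, 11, 10, 9).
Advancing 9 steps from 8: 8 → 7 → 12 → 5 → 4 → 3 → 6 → 11 → 10 → 9.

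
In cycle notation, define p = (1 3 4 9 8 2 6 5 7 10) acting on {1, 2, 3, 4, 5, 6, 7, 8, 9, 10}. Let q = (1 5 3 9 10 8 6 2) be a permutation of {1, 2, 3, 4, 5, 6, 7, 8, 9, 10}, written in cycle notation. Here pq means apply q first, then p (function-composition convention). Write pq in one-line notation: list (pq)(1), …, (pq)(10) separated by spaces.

7 3 8 9 4 6 10 5 1 2

For each element, apply q then p: 1 → 5 → 7; 2 → 1 → 3; 3 → 9 → 8; 4 → 4 → 9; 5 → 3 → 4; 6 → 2 → 6; 7 → 7 → 10; 8 → 6 → 5; 9 → 10 → 1; 10 → 8 → 2.
So pq in one-line form is 7 3 8 9 4 6 10 5 1 2.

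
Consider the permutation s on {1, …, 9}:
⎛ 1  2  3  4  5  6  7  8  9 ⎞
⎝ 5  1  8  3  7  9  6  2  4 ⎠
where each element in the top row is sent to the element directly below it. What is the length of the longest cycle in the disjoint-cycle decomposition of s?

9

Decomposing into disjoint cycles gives (1 5 7 6 9 4 3 8 2); the longest has length 9.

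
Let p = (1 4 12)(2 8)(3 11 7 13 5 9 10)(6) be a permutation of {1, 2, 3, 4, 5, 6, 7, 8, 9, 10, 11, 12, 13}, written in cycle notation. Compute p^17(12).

4

12 lies in the 3-cycle (1 4 12).
On a 3-cycle, p^3 is the identity, so p^17 = p^2 there (17 ≡ 2 mod 3).
Advancing 2 steps from 12: 12 → 1 → 4.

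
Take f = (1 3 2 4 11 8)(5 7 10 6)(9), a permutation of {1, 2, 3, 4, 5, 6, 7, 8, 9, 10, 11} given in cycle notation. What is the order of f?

12

The cycle type of f is (6, 4, 1).
The order of f is the least common multiple of its cycle lengths: lcm(6, 4) = 12.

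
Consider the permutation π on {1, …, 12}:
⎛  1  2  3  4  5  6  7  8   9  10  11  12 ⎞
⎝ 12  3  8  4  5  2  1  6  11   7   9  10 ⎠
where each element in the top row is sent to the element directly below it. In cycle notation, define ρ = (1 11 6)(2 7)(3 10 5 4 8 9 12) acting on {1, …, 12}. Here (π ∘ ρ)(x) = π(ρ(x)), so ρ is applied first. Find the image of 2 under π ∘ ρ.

1

First apply ρ: ρ(2) = 7, then π(7) = 1. Thus (π ∘ ρ)(2) = 1.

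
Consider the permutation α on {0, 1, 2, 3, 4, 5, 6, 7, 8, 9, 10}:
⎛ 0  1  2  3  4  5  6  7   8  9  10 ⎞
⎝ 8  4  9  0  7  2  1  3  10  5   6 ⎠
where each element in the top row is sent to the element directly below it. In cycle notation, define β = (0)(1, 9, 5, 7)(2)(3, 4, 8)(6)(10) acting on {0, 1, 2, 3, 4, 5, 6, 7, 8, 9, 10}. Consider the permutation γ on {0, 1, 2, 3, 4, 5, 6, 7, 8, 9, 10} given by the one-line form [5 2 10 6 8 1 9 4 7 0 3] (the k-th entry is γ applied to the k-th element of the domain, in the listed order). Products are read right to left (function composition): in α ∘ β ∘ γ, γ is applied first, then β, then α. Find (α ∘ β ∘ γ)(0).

3

Apply the permutations in order: γ(0) = 5, then β(5) = 7, then α(7) = 3. So (α ∘ β ∘ γ)(0) = 3.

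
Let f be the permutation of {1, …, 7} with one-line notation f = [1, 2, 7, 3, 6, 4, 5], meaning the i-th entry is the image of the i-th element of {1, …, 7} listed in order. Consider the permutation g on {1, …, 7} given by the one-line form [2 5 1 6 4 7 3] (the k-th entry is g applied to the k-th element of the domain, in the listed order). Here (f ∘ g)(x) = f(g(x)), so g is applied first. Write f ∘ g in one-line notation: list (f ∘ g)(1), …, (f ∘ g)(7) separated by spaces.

2 6 1 4 3 5 7

Chase each element through g then f: 1 → 2 → 2; 2 → 5 → 6; 3 → 1 → 1; 4 → 6 → 4; 5 → 4 → 3; 6 → 7 → 5; 7 → 3 → 7.
So f ∘ g in one-line form is 2 6 1 4 3 5 7.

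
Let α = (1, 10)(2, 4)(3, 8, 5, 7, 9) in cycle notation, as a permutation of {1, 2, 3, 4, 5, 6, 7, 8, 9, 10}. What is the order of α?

The cycle type of α is (5, 2, 2, 1).
Since disjoint cycles commute, ord(α) = lcm(5, 2, 2) = 10.

10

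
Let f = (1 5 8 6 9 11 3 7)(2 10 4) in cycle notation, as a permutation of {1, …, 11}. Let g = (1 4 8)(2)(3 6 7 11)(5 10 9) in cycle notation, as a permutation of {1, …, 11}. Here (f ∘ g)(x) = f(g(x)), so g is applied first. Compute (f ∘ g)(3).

g(3) = 6, then f(6) = 9; composing gives (f ∘ g)(3) = 9.

9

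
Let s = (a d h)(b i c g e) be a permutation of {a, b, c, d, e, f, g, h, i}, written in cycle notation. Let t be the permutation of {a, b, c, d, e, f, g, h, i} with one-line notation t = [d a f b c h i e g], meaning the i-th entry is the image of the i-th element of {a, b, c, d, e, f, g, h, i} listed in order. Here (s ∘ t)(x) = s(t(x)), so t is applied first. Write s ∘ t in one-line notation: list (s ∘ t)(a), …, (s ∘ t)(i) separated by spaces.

(s ∘ t)(x) = s(t(x)). Computing each image: s(t(a)) = s(d) = h, s(t(b)) = s(a) = d, s(t(c)) = s(f) = f, s(t(d)) = s(b) = i, s(t(e)) = s(c) = g, s(t(f)) = s(h) = a, s(t(g)) = s(i) = c, s(t(h)) = s(e) = b, s(t(i)) = s(g) = e.
Hence s ∘ t = [h d f i g a c b e].

h d f i g a c b e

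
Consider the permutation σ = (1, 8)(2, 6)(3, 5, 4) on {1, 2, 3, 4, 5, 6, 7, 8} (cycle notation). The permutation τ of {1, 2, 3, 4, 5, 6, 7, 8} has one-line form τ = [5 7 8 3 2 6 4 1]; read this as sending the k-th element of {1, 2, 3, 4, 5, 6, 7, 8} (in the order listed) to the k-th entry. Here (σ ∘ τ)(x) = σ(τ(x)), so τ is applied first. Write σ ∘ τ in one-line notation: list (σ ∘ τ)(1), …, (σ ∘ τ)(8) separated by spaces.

(σ ∘ τ)(x) = σ(τ(x)). Computing each image: σ(τ(1)) = σ(5) = 4, σ(τ(2)) = σ(7) = 7, σ(τ(3)) = σ(8) = 1, σ(τ(4)) = σ(3) = 5, σ(τ(5)) = σ(2) = 6, σ(τ(6)) = σ(6) = 2, σ(τ(7)) = σ(4) = 3, σ(τ(8)) = σ(1) = 8.
Hence σ ∘ τ = [4 7 1 5 6 2 3 8].

4 7 1 5 6 2 3 8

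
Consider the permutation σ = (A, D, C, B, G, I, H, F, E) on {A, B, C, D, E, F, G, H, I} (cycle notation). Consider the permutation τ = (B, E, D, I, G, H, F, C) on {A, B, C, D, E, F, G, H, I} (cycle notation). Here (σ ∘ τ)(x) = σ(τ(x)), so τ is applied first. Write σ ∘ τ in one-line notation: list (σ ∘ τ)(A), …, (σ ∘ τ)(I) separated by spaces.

(σ ∘ τ)(x) = σ(τ(x)). Computing each image: σ(τ(A)) = σ(A) = D, σ(τ(B)) = σ(E) = A, σ(τ(C)) = σ(B) = G, σ(τ(D)) = σ(I) = H, σ(τ(E)) = σ(D) = C, σ(τ(F)) = σ(C) = B, σ(τ(G)) = σ(H) = F, σ(τ(H)) = σ(F) = E, σ(τ(I)) = σ(G) = I.
Hence σ ∘ τ = [D A G H C B F E I].

D A G H C B F E I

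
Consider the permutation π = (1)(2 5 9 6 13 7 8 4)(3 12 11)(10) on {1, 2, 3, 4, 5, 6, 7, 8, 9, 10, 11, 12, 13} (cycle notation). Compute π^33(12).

12 lies in the 3-cycle (3 12 11).
Since the cycle has length 3, π^33 acts on it the same as π^0 (33 mod 3 = 0).
So π^33(12) = 12.

12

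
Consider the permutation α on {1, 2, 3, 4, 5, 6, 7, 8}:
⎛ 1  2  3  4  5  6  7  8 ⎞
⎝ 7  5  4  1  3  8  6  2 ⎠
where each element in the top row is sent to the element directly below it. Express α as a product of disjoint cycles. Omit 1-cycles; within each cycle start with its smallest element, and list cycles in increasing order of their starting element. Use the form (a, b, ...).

(1, 7, 6, 8, 2, 5, 3, 4)

Iterating α from 1 gives 1 → 7 → 6 → 8 → 2 → 5 → 3 → 4 → 1; that is the 8-cycle (1, 7, 6, 8, 2, 5, 3, 4).
Repeating from the next unused element and collecting all non-trivial cycles gives (1, 7, 6, 8, 2, 5, 3, 4).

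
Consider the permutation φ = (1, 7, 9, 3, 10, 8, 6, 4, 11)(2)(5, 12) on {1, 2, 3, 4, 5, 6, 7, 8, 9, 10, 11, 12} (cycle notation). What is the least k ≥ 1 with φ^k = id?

The disjoint cycles have lengths 9, 2, 1.
The order is lcm(9, 2) = 18.

18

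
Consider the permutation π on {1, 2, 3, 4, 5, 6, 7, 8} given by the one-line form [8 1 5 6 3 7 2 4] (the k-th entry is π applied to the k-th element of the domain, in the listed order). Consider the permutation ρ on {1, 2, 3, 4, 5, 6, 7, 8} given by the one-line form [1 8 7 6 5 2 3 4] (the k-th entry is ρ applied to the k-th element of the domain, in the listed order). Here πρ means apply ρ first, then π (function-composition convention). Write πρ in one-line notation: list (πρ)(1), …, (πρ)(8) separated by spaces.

(πρ)(x) = π(ρ(x)). Computing each image: π(ρ(1)) = π(1) = 8, π(ρ(2)) = π(8) = 4, π(ρ(3)) = π(7) = 2, π(ρ(4)) = π(6) = 7, π(ρ(5)) = π(5) = 3, π(ρ(6)) = π(2) = 1, π(ρ(7)) = π(3) = 5, π(ρ(8)) = π(4) = 6.
Hence πρ = [8 4 2 7 3 1 5 6].

8 4 2 7 3 1 5 6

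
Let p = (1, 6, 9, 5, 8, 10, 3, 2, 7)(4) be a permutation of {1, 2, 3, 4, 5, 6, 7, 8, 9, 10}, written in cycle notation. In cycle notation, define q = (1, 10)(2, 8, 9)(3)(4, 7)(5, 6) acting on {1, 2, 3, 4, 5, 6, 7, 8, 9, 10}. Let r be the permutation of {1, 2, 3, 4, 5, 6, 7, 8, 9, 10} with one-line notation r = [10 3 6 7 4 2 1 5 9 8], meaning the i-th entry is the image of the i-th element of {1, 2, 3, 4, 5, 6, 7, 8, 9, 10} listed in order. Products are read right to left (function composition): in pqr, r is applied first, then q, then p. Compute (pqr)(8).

Apply the permutations in order: r(8) = 5, then q(5) = 6, then p(6) = 9. So (pqr)(8) = 9.

9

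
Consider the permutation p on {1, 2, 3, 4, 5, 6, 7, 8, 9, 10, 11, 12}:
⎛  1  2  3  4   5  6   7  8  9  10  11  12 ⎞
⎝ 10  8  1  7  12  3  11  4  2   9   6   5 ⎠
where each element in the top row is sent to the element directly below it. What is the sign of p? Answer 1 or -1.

1

In disjoint-cycle form the cycle lengths are 10, 2.
A cycle of length ℓ contributes ℓ−1 transpositions, so p is a product of 9 + 1 = 10 transpositions — even.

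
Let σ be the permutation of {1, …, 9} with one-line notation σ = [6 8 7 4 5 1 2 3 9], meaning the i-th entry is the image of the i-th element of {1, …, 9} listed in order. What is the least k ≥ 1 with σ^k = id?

Decomposing into disjoint cycles gives cycle lengths 4, 2, 1, 1, 1.
The order of σ is the least common multiple of its cycle lengths: lcm(4, 2) = 4.

4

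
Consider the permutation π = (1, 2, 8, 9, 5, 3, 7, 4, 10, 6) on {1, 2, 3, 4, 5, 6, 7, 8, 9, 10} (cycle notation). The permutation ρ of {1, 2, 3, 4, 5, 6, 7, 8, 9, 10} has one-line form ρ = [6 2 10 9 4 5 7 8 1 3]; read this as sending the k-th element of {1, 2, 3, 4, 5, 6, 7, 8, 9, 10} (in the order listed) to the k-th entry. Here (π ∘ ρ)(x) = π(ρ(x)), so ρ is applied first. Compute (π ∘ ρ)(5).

10

(π ∘ ρ)(5) = π(ρ(5)). ρ(5) = 4, then π(4) = 10. So (π ∘ ρ)(5) = 10.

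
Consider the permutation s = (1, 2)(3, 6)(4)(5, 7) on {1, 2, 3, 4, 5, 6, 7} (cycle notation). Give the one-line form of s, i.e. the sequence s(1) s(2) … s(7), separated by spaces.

2 1 6 4 7 3 5

Image by image: 1↦2, 2↦1, 3↦6, 4↦4, 5↦7, 6↦3, 7↦5.
Listing these in domain order gives 2 1 6 4 7 3 5.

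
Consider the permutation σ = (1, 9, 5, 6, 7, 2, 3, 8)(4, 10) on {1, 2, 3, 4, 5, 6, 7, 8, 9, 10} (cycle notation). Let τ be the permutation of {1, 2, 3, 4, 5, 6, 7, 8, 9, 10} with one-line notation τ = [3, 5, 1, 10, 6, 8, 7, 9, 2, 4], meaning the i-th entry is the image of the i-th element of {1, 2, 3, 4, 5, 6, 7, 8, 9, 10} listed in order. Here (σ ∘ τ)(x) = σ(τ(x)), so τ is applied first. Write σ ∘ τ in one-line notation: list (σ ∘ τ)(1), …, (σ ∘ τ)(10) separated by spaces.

8 6 9 4 7 1 2 5 3 10

(σ ∘ τ)(x) = σ(τ(x)). Computing each image: σ(τ(1)) = σ(3) = 8, σ(τ(2)) = σ(5) = 6, σ(τ(3)) = σ(1) = 9, σ(τ(4)) = σ(10) = 4, σ(τ(5)) = σ(6) = 7, σ(τ(6)) = σ(8) = 1, σ(τ(7)) = σ(7) = 2, σ(τ(8)) = σ(9) = 5, σ(τ(9)) = σ(2) = 3, σ(τ(10)) = σ(4) = 10.
Hence σ ∘ τ = [8 6 9 4 7 1 2 5 3 10].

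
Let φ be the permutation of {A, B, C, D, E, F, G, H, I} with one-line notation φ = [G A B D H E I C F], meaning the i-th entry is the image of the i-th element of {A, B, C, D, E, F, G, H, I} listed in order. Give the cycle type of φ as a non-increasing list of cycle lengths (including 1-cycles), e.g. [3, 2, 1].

The disjoint cycles are (A G I F E H C B)(D), with lengths 8, 1 in non-increasing order.

[8, 1]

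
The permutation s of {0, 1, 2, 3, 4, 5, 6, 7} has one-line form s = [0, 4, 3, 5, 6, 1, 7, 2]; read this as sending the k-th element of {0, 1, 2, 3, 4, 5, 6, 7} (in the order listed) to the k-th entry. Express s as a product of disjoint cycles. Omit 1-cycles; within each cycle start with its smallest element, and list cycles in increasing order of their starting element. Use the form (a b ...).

(1 4 6 7 2 3 5)

Start at 1 and follow images: 1 → 4 → 6 → 7 → 2 → 3 → 5 → 1, giving the cycle (1 4 6 7 2 3 5).
Repeating from the next unused element and collecting all non-trivial cycles gives (1 4 6 7 2 3 5).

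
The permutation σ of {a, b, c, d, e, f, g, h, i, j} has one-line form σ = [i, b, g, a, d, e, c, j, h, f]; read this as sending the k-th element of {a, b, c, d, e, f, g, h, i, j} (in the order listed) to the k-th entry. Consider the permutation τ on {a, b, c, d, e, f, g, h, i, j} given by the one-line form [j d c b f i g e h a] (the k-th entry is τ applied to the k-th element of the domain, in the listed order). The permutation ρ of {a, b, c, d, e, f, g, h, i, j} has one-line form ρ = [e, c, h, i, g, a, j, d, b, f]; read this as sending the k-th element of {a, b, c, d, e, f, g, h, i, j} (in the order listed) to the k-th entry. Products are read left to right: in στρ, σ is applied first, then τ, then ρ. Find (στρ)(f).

a

Apply the permutations in order: σ(f) = e, then τ(e) = f, then ρ(f) = a. So (στρ)(f) = a.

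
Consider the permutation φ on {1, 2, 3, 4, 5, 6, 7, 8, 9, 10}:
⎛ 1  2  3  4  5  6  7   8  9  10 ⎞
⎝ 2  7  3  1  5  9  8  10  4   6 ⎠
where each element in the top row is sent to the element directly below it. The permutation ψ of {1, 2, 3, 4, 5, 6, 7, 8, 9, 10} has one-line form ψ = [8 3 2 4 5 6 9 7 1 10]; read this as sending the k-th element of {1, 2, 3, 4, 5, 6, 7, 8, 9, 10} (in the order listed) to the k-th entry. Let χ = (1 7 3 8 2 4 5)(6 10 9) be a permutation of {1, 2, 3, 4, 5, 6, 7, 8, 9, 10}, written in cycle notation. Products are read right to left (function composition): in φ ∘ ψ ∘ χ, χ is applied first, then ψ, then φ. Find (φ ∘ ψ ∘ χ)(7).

7

Chase 7: χ(7) = 3; ψ(3) = 2; φ(2) = 7. Hence (φ ∘ ψ ∘ χ)(7) = 7.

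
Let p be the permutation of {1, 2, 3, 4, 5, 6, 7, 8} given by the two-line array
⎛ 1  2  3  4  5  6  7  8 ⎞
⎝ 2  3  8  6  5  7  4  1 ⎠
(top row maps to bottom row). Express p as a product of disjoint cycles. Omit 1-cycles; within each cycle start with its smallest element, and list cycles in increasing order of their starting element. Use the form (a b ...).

(1 2 3 8)(4 6 7)

Start at 1 and follow images: 1 → 2 → 3 → 8 → 1, giving the cycle (1 2 3 8).
Continuing from each remaining unvisited element yields (1 2 3 8)(4 6 7).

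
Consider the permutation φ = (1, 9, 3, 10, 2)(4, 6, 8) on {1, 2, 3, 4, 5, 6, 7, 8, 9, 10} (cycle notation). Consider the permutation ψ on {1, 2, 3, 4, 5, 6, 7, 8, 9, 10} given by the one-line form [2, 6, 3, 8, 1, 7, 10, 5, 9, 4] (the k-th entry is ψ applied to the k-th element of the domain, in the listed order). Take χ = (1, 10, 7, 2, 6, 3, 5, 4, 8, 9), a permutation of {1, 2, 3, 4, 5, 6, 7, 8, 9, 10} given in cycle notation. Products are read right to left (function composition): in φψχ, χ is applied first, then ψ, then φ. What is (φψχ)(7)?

8

(φψχ)(7) = φ(ψ(χ(7))). χ(7) = 2, then ψ(2) = 6, then φ(6) = 8, so the result is 8.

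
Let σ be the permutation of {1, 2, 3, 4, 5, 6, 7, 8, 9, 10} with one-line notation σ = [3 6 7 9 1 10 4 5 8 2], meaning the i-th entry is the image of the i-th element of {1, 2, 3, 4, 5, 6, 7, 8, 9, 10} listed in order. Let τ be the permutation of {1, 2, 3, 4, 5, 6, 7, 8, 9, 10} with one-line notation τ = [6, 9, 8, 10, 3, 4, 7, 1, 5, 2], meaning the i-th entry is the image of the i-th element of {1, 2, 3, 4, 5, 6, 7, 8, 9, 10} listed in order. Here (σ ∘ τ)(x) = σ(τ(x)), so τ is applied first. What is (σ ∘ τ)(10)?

6

τ(10) = 2, then σ(2) = 6; composing gives (σ ∘ τ)(10) = 6.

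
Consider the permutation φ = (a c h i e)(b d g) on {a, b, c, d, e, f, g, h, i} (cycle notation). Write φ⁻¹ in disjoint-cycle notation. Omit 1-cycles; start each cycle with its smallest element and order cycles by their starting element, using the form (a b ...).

(a e i h c)(b g d)

The inverse reverses each cycle.
Reversing each cycle of φ and rotating so the smallest element leads gives (a e i h c)(b g d).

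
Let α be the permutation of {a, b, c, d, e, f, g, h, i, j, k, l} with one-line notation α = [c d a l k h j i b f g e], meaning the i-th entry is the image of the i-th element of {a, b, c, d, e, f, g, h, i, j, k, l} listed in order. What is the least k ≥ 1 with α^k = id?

Writing α as disjoint cycles, the cycle lengths are 10, 2.
Since disjoint cycles commute, ord(α) = lcm(10, 2) = 10.

10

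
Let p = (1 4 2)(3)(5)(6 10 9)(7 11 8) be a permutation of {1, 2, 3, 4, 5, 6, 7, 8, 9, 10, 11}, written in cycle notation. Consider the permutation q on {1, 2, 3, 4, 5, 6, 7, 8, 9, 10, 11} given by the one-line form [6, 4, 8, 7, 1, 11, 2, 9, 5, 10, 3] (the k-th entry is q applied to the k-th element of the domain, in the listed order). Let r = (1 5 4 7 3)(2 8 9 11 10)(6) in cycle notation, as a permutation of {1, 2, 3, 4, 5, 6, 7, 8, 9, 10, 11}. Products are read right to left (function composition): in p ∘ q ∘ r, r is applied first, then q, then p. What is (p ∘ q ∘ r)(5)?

Apply the permutations in order: r(5) = 4, then q(4) = 7, then p(7) = 11. So (p ∘ q ∘ r)(5) = 11.

11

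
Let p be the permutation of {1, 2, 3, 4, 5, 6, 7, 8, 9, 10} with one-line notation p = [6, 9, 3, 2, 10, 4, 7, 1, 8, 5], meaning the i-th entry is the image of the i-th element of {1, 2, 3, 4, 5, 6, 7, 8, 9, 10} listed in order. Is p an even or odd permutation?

even

In disjoint-cycle form the cycle lengths are 6, 2, 1, 1.
A cycle of length ℓ contributes ℓ−1 transpositions, so p is a product of 5 + 1 = 6 transpositions — even.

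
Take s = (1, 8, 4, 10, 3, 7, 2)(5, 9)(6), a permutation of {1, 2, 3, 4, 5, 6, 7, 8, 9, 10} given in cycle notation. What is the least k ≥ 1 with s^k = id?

14

The cycle type of s is (7, 2, 1).
The order is lcm(7, 2) = 14.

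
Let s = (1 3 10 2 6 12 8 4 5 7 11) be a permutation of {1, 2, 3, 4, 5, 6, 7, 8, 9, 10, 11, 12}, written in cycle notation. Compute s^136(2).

2 lies in the 11-cycle (1 3 10 2 6 12 8 4 5 7 11).
Powers repeat with period 11 on this cycle, and 136 mod 11 = 4, so s^136(2) = s^4(2).
Stepping 4 places around the cycle: 2 → 6 → 12 → 8 → 4.

4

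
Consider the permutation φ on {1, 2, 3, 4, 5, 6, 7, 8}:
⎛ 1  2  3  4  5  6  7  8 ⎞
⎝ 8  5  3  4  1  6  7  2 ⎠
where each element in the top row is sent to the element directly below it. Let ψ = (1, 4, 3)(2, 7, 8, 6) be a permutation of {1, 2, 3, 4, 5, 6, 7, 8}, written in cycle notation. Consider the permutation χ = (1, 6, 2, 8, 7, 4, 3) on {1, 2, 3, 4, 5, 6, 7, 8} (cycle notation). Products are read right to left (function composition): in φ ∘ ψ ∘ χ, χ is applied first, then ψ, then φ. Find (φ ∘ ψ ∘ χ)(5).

1

(φ ∘ ψ ∘ χ)(5) = φ(ψ(χ(5))). χ(5) = 5, then ψ(5) = 5, then φ(5) = 1, so the result is 1.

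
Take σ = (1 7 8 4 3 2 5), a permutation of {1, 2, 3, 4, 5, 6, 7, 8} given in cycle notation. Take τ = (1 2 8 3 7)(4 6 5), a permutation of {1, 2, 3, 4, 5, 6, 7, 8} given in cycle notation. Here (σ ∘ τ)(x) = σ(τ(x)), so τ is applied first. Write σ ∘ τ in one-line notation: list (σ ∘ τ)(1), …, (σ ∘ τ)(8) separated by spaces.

(σ ∘ τ)(x) = σ(τ(x)). Computing each image: σ(τ(1)) = σ(2) = 5, σ(τ(2)) = σ(8) = 4, σ(τ(3)) = σ(7) = 8, σ(τ(4)) = σ(6) = 6, σ(τ(5)) = σ(4) = 3, σ(τ(6)) = σ(5) = 1, σ(τ(7)) = σ(1) = 7, σ(τ(8)) = σ(3) = 2.
Hence σ ∘ τ = [5 4 8 6 3 1 7 2].

5 4 8 6 3 1 7 2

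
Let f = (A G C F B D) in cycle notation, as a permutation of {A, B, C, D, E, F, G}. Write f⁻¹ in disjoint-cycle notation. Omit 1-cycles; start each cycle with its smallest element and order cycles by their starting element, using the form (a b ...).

The inverse reverses each cycle.
After reversing and putting each cycle's least element first, f⁻¹ = (A D B F C G).

(A D B F C G)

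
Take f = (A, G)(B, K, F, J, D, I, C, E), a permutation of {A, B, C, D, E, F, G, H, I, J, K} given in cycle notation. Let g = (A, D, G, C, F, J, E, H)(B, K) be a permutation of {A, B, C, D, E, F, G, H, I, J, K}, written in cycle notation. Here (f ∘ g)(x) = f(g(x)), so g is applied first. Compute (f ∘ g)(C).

First apply g: g(C) = F, then f(F) = J. Thus (f ∘ g)(C) = J.

J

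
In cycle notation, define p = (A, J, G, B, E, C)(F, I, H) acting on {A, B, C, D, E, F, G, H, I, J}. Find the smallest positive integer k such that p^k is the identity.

The cycle type of p is (6, 3, 1).
Since disjoint cycles commute, ord(p) = lcm(6, 3) = 6.

6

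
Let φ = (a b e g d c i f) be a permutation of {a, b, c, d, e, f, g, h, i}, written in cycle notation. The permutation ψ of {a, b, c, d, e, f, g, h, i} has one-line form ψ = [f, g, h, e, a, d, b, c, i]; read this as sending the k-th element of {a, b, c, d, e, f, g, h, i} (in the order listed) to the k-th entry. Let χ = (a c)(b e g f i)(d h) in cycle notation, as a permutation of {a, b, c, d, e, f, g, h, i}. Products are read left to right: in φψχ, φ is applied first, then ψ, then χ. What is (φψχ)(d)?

Apply the permutations in order: φ(d) = c, then ψ(c) = h, then χ(h) = d. So (φψχ)(d) = d.

d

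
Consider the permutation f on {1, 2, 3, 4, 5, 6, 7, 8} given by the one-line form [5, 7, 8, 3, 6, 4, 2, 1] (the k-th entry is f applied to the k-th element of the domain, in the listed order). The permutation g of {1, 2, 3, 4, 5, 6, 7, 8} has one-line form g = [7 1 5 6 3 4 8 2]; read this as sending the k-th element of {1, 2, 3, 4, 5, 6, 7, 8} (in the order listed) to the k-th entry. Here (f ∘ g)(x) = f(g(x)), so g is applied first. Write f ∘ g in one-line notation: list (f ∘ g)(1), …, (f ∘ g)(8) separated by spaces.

Chase each element through g then f: 1 → 7 → 2; 2 → 1 → 5; 3 → 5 → 6; 4 → 6 → 4; 5 → 3 → 8; 6 → 4 → 3; 7 → 8 → 1; 8 → 2 → 7.
Collecting the images, f ∘ g = [2 5 6 4 8 3 1 7].

2 5 6 4 8 3 1 7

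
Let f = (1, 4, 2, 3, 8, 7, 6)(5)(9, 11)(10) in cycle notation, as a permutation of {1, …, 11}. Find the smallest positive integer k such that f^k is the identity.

14

The disjoint cycles have lengths 7, 2, 1, 1.
Since disjoint cycles commute, ord(f) = lcm(7, 2) = 14.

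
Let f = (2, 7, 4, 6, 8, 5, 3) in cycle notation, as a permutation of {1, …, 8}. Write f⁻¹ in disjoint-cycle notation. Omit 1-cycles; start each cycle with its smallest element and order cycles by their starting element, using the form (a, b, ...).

If f sends a → b within a cycle, f⁻¹ sends b → a; equivalently, reverse each cycle.
Reversing each cycle of f and rotating so the smallest element leads gives (2, 3, 5, 8, 6, 4, 7).

(2, 3, 5, 8, 6, 4, 7)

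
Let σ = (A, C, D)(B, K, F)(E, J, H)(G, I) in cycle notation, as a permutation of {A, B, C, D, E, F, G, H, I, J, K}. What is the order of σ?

The cycle type of σ is (3, 3, 3, 2).
The order of σ is the least common multiple of its cycle lengths: lcm(3, 3, 3, 2) = 6.

6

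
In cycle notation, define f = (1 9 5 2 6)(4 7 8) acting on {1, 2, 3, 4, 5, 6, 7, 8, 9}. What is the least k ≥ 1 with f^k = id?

15

The disjoint cycles have lengths 5, 3, 1.
Since disjoint cycles commute, ord(f) = lcm(5, 3) = 15.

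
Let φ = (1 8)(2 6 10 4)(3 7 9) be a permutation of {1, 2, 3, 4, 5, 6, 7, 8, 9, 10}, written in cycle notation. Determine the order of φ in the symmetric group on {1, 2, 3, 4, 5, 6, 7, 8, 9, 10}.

The disjoint cycles have lengths 4, 3, 2, 1.
The order is lcm(4, 3, 2) = 12.

12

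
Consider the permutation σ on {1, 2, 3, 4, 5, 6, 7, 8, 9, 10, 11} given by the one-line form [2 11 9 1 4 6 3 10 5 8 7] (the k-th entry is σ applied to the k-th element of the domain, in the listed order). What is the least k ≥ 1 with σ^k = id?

The disjoint-cycle form of σ has cycle lengths 8, 2, 1.
The order of σ is the least common multiple of its cycle lengths: lcm(8, 2) = 8.

8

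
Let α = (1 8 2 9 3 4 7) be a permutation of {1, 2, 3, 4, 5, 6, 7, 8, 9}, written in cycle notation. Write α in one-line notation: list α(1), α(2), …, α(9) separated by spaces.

8 9 4 7 5 6 1 2 3

Image by image: 1↦8, 2↦9, 3↦4, 4↦7, 5↦5, 6↦6, 7↦1, 8↦2, 9↦3.
So the one-line form is 8 9 4 7 5 6 1 2 3.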